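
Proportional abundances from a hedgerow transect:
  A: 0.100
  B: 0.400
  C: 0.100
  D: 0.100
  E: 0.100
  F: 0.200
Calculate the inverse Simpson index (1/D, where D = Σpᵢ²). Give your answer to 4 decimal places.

D = 0.1² + 0.4² + 0.1² + 0.1² + 0.1² + 0.2² = 0.01000000 + 0.16000000 + 0.01000000 + 0.01000000 + 0.01000000 + 0.04000000 = 0.24000000 (working shown to 8 dp, full precision carried).
So 1/D = 4.166667, i.e. 4.1667 to 4 decimal places.

4.1667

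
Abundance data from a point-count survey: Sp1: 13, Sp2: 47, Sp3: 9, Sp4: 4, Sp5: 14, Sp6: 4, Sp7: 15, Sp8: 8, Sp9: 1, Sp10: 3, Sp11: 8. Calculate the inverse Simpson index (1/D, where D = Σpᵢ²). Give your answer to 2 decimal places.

5.21

Total N = 13+47+9+4+14+4+15+8+1+3+8 = 126, so the proportions are 0.103175, 0.373016, 0.071429, 0.031746, 0.111111, 0.031746, 0.119048, 0.063492, 0.007937, 0.02381, 0.063492 (working shown to 6 dp, full precision carried).
D = 0.103175² + 0.373016² + 0.071429² + 0.031746² + 0.111111² + 0.031746² + 0.119048² + 0.063492² + 0.007937² + 0.02381² + 0.063492² = 0.010645 + 0.139141 + 0.005102 + 0.001008 + 0.012346 + 0.001008 + 0.014172 + 0.004031 + 0.000063 + 0.000567 + 0.004031 = 0.192114.
So 1/D = 5.2052, i.e. 5.21 to 2 decimal places.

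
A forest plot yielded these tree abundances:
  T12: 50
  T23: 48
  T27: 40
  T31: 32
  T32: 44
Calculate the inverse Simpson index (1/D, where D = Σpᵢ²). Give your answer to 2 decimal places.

Total N = 50+48+40+32+44 = 214, so the proportions are 0.233645, 0.224299, 0.186916, 0.149533, 0.205607 (working shown to 6 dp, full precision carried).
D = 0.233645² + 0.224299² + 0.186916² + 0.149533² + 0.205607² = 0.054590 + 0.050310 + 0.034938 + 0.022360 + 0.042274 = 0.204472.
So 1/D = 4.8906, i.e. 4.89 to 2 decimal places.

4.89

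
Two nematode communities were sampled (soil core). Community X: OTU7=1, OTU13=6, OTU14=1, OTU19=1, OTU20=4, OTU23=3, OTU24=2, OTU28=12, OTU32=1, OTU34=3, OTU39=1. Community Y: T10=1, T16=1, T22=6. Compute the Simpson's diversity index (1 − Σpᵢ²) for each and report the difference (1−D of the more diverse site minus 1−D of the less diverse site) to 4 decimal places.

Community X: N=35, proportions 0.028571, 0.171429, 0.028571, 0.028571, 0.114286, 0.085714, 0.057143, 0.342857, 0.028571, 0.085714, 0.028571, giving 1−D = 0.817959 (working shown to 6 dp, full precision carried).
Community Y: N=8, proportions 0.125, 0.125, 0.75, giving 1−D = 0.406250.
Difference = |0.817959 − 0.406250| = 0.411709, i.e. 0.4117 to 4 decimal places.

0.4117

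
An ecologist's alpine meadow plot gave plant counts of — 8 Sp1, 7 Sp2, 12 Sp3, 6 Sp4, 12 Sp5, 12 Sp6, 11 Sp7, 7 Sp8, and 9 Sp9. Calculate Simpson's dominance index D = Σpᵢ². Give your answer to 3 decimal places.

Total N = 8+7+12+6+12+12+11+7+9 = 84, so the proportions are 0.09524, 0.08333, 0.14286, 0.07143, 0.14286, 0.14286, 0.13095, 0.08333, 0.10714 (working shown to 5 dp, full precision carried).
D = 0.09524² + 0.08333² + 0.14286² + 0.07143² + 0.14286² + 0.14286² + 0.13095² + 0.08333² + 0.10714² = 0.00907 + 0.00694 + 0.02041 + 0.00510 + 0.02041 + 0.02041 + 0.01715 + 0.00694 + 0.01148 = 0.11791.
To 3 decimal places, D = 0.118.

0.118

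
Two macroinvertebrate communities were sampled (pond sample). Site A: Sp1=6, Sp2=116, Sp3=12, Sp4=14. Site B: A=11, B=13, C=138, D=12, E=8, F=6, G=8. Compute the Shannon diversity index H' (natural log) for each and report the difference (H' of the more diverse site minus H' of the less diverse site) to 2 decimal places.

Site A: N=148, proportions 0.0405, 0.7838, 0.0811, 0.0946, giving H' = 0.7477 (working shown to 4 dp, full precision carried).
Site B: N=196, proportions 0.0561, 0.0663, 0.7041, 0.0612, 0.0408, 0.0306, 0.0408, giving H' = 1.1275.
Difference = |0.7477 − 1.1275| = 0.3798, i.e. 0.38 to 2 decimal places.

0.38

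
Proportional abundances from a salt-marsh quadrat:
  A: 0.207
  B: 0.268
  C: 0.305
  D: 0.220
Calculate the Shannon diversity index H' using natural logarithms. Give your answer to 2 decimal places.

Each pᵢ ln pᵢ term (working shown to 4 dp, full precision carried): 0.207×(-1.5750)=-0.3260, 0.268×(-1.3168)=-0.3529, 0.305×(-1.1874)=-0.3622, 0.22×(-1.5141)=-0.3331.
Sum = -1.3742, so H' = 1.37.

1.37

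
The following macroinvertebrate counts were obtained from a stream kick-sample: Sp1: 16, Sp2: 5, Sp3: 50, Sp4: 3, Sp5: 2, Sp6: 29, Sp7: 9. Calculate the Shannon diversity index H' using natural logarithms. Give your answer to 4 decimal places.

Total N = 16+5+50+3+2+29+9 = 114, so the proportions are 0.140351, 0.04386, 0.438596, 0.026316, 0.017544, 0.254386, 0.078947 (working shown to 6 dp, full precision carried).
Each pᵢ ln pᵢ term: 0.140351×(-1.963610)=-0.275594, 0.04386×(-3.126761)=-0.137139, 0.438596×(-0.824175)=-0.361480, 0.026316×(-3.637586)=-0.095726, 0.017544×(-4.043051)=-0.070931, 0.254386×(-1.368903)=-0.348230, 0.078947×(-2.538974)=-0.200445.
Sum = -1.489545, so H' = 1.4895.

1.4895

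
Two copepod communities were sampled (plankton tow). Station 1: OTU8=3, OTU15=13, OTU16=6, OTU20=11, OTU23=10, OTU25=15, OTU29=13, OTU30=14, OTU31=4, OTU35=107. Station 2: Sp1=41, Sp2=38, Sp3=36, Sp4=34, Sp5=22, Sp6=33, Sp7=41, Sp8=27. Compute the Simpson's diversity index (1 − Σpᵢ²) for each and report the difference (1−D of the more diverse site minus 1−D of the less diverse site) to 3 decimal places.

0.196

Station 1: N=196, proportions 0.015306, 0.066327, 0.030612, 0.056122, 0.05102, 0.076531, 0.066327, 0.071429, 0.020408, 0.545918, giving 1−D = 0.674875 (working shown to 6 dp, full precision carried).
Station 2: N=272, proportions 0.150735, 0.139706, 0.132353, 0.125, 0.080882, 0.121324, 0.150735, 0.099265, giving 1−D = 0.870783.
Difference = |0.674875 − 0.870783| = 0.195908, i.e. 0.196 to 3 decimal places.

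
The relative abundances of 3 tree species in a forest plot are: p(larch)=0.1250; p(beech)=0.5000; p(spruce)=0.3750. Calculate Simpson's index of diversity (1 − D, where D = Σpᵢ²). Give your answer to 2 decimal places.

0.59

D = 0.125² + 0.5² + 0.375² = 0.0156 + 0.2500 + 0.1406 = 0.4062 (working shown to 4 dp, full precision carried).
So 1 − D = 0.5938, i.e. 0.59 to 2 decimal places.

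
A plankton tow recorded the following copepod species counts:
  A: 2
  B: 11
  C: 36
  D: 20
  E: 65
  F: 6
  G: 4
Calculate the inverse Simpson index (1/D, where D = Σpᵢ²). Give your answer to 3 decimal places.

3.400

Total N = 2+11+36+20+65+6+4 = 144, so the proportions are 0.0138889, 0.0763889, 0.25, 0.1388889, 0.4513889, 0.0416667, 0.0277778 (working shown to 7 dp, full precision carried).
D = 0.0138889² + 0.0763889² + 0.25² + 0.1388889² + 0.4513889² + 0.0416667² + 0.0277778² = 0.0001929 + 0.0058353 + 0.0625000 + 0.0192901 + 0.2037519 + 0.0017361 + 0.0007716 = 0.2940779.
So 1/D = 3.40046, i.e. 3.400 to 3 decimal places.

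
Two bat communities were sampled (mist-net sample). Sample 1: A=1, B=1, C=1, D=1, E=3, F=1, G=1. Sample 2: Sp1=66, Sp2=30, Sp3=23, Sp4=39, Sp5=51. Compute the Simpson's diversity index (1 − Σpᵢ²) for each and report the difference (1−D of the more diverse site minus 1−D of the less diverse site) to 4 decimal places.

0.0416

Sample 1: N=9, proportions 0.111111, 0.111111, 0.111111, 0.111111, 0.333333, 0.111111, 0.111111, giving 1−D = 0.814815 (working shown to 6 dp, full precision carried).
Sample 2: N=209, proportions 0.315789, 0.143541, 0.110048, 0.186603, 0.244019, giving 1−D = 0.773197.
Difference = |0.814815 − 0.773197| = 0.041618, i.e. 0.0416 to 4 decimal places.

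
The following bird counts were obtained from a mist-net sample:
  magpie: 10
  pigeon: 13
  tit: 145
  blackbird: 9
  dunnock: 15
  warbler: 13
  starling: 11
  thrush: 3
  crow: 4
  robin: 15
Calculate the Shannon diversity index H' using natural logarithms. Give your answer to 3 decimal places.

1.491

Total N = 10+13+145+9+15+13+11+3+4+15 = 238, so the proportions are 0.04202, 0.05462, 0.60924, 0.03782, 0.06303, 0.05462, 0.04622, 0.01261, 0.01681, 0.06303 (working shown to 5 dp, full precision carried).
Each pᵢ ln pᵢ term: 0.04202×(-3.16969)=-0.13318, 0.05462×(-2.90732)=-0.15880, 0.60924×(-0.49554)=-0.30190, 0.03782×(-3.27505)=-0.12385, 0.06303×(-2.76422)=-0.17422, 0.05462×(-2.90732)=-0.15880, 0.04622×(-3.07438)=-0.14209, 0.01261×(-4.37366)=-0.05513, 0.01681×(-4.08598)=-0.06867, 0.06303×(-2.76422)=-0.17422.
Sum = -1.49086, so H' = 1.491.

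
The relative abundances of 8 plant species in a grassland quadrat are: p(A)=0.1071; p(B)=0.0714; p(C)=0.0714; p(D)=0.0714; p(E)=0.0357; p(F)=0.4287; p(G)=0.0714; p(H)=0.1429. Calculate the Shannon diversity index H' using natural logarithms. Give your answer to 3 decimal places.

1.753

Each pᵢ ln pᵢ term (working shown to 5 dp, full precision carried): 0.1071×(-2.23399)=-0.23926, 0.0714×(-2.63946)=-0.18846, 0.0714×(-2.63946)=-0.18846, 0.0714×(-2.63946)=-0.18846, 0.0357×(-3.33260)=-0.11897, 0.4287×(-0.84700)=-0.36311, 0.0714×(-2.63946)=-0.18846, 0.1429×(-1.94561)=-0.27803.
Sum = -1.75320, so H' = 1.753.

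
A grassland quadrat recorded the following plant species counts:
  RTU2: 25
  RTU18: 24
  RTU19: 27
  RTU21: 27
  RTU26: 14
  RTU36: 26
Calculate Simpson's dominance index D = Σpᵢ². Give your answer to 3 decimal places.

0.173

Total N = 25+24+27+27+14+26 = 143, so the proportions are 0.17483, 0.16783, 0.18881, 0.18881, 0.0979, 0.18182 (working shown to 5 dp, full precision carried).
D = 0.17483² + 0.16783² + 0.18881² + 0.18881² + 0.0979² + 0.18182² = 0.03056 + 0.02817 + 0.03565 + 0.03565 + 0.00958 + 0.03306 = 0.17267.
To 3 decimal places, D = 0.173.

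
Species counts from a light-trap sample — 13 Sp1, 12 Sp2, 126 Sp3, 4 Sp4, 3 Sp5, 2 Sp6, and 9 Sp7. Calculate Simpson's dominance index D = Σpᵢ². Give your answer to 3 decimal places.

0.571

Total N = 13+12+126+4+3+2+9 = 169, so the proportions are 0.07692, 0.07101, 0.74556, 0.02367, 0.01775, 0.01183, 0.05325 (working shown to 5 dp, full precision carried).
D = 0.07692² + 0.07101² + 0.74556² + 0.02367² + 0.01775² + 0.01183² + 0.05325² = 0.00592 + 0.00504 + 0.55586 + 0.00056 + 0.00032 + 0.00014 + 0.00284 = 0.57067.
To 3 decimal places, D = 0.571.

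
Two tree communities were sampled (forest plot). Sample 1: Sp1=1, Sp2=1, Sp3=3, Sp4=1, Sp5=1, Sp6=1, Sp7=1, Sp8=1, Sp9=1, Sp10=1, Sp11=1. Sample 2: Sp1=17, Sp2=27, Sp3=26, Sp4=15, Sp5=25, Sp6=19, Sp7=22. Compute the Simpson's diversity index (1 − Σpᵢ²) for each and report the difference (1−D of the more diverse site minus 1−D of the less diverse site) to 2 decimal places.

0.04

Sample 1: N=13, proportions 0.0769, 0.0769, 0.2308, 0.0769, 0.0769, 0.0769, 0.0769, 0.0769, 0.0769, 0.0769, 0.0769, giving 1−D = 0.8876 (working shown to 4 dp, full precision carried).
Sample 2: N=151, proportions 0.1126, 0.1788, 0.1722, 0.0993, 0.1656, 0.1258, 0.1457, giving 1−D = 0.8514.
Difference = |0.8876 − 0.8514| = 0.0362, i.e. 0.04 to 2 decimal places.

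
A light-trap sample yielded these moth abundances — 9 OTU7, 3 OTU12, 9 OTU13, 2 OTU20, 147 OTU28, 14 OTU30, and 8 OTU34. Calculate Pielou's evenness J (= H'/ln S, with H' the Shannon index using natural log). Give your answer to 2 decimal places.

Total N = 9+3+9+2+147+14+8 = 192, so the proportions are 0.0469, 0.0156, 0.0469, 0.0104, 0.7656, 0.0729, 0.0417 (working shown to 4 dp, full precision carried).
H' = −Σ pᵢ ln pᵢ = −((-0.1435) + (-0.0650) + (-0.1435) + (-0.0475) + (-0.2045) + (-0.1909) + (-0.1324)) = 0.9272.
With S = 7 species, ln S = 1.9459, so J = 0.9272/1.9459 = 0.4765, i.e. 0.48 to 2 decimal places.

0.48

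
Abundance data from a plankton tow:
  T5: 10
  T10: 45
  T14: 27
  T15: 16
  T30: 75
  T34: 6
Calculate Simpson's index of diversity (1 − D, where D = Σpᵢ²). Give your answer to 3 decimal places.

0.726

Total N = 10+45+27+16+75+6 = 179, so the proportions are 0.05587, 0.2514, 0.15084, 0.08939, 0.41899, 0.03352 (working shown to 5 dp, full precision carried).
D = 0.05587² + 0.2514² + 0.15084² + 0.08939² + 0.41899² + 0.03352² = 0.00312 + 0.06320 + 0.02275 + 0.00799 + 0.17556 + 0.00112 = 0.27374.
So 1 − D = 0.72626, i.e. 0.726 to 3 decimal places.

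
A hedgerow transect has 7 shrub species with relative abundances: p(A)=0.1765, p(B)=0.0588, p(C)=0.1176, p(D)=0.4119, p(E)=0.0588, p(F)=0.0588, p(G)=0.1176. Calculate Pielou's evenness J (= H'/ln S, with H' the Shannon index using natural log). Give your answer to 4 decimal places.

0.8607

H' = −Σ pᵢ ln pᵢ = −((-0.306128) + (-0.166616) + (-0.251719) + (-0.365345) + (-0.166616) + (-0.166616) + (-0.251719)) = 1.674760 (working shown to 6 dp, full precision carried).
With S = 7 species, ln S = 1.945910, so J = 1.674760/1.945910 = 0.860656, i.e. 0.8607 to 4 decimal places.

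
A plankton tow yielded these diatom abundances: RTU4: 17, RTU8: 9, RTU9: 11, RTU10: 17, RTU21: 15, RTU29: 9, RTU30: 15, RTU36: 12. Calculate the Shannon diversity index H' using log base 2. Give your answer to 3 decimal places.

Total N = 17+9+11+17+15+9+15+12 = 105, so the proportions are 0.1619, 0.08571, 0.10476, 0.1619, 0.14286, 0.08571, 0.14286, 0.11429 (working shown to 5 dp, full precision carried).
Each pᵢ log₂ pᵢ term: 0.1619×(-2.62678)=-0.42529, 0.08571×(-3.54432)=-0.30380, 0.10476×(-3.25481)=-0.34098, 0.1619×(-2.62678)=-0.42529, 0.14286×(-2.80735)=-0.40105, 0.08571×(-3.54432)=-0.30380, 0.14286×(-2.80735)=-0.40105, 0.11429×(-3.12928)=-0.35763.
Sum = -2.95889, so H' = 2.959.

2.959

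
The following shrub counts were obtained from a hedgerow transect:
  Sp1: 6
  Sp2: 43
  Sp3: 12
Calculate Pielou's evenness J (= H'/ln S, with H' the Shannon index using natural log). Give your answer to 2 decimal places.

0.72

Total N = 6+43+12 = 61, so the proportions are 0.0984, 0.7049, 0.1967 (working shown to 4 dp, full precision carried).
H' = −Σ pᵢ ln pᵢ = −((-0.2281) + (-0.2465) + (-0.3199)) = 0.7945.
With S = 3 species, ln S = 1.0986, so J = 0.7945/1.0986 = 0.7232, i.e. 0.72 to 2 decimal places.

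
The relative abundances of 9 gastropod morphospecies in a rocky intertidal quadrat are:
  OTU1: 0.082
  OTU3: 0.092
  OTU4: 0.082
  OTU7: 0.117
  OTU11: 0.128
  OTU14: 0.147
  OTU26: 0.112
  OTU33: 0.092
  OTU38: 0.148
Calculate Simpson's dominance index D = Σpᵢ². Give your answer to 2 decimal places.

D = 0.082² + 0.092² + 0.082² + 0.117² + 0.128² + 0.147² + 0.112² + 0.092² + 0.148² = 0.0067 + 0.0085 + 0.0067 + 0.0137 + 0.0164 + 0.0216 + 0.0125 + 0.0085 + 0.0219 = 0.1165 (working shown to 4 dp, full precision carried).
To 2 decimal places, D = 0.12.

0.12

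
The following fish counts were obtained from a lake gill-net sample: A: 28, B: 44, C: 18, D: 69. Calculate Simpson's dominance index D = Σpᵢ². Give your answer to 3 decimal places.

0.309

Total N = 28+44+18+69 = 159, so the proportions are 0.1761, 0.27673, 0.11321, 0.43396 (working shown to 5 dp, full precision carried).
D = 0.1761² + 0.27673² + 0.11321² + 0.43396² = 0.03101 + 0.07658 + 0.01282 + 0.18832 = 0.30873.
To 3 decimal places, D = 0.309.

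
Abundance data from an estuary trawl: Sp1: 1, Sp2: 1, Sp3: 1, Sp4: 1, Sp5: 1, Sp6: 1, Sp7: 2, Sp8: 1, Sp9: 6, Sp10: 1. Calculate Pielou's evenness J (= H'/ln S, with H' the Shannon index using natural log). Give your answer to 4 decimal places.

0.8747

Total N = 1+1+1+1+1+1+2+1+6+1 = 16, so the proportions are 0.0625, 0.0625, 0.0625, 0.0625, 0.0625, 0.0625, 0.125, 0.0625, 0.375, 0.0625 (working shown to 6 dp, full precision carried).
H' = −Σ pᵢ ln pᵢ = −((-0.173287) + (-0.173287) + (-0.173287) + (-0.173287) + (-0.173287) + (-0.173287) + (-0.259930) + (-0.173287) + (-0.367811) + (-0.173287)) = 2.014036.
With S = 10 species, ln S = 2.302585, so J = 2.014036/2.302585 = 0.874685, i.e. 0.8747 to 4 decimal places.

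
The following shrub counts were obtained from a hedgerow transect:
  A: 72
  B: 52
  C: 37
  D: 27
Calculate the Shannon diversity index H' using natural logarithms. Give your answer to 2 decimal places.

Total N = 72+52+37+27 = 188, so the proportions are 0.383, 0.2766, 0.1968, 0.1436 (working shown to 4 dp, full precision carried).
Each pᵢ ln pᵢ term: 0.383×(-0.9598)=-0.3676, 0.2766×(-1.2852)=-0.3555, 0.1968×(-1.6255)=-0.3199, 0.1436×(-1.9406)=-0.2787.
Sum = -1.3217, so H' = 1.32.

1.32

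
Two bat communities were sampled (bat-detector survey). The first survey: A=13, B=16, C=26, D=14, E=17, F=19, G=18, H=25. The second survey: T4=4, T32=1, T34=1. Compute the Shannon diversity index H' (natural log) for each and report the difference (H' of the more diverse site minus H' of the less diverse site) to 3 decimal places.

1.184

The first survey: N=148, proportions 0.08784, 0.10811, 0.17568, 0.09459, 0.11486, 0.12838, 0.12162, 0.16892, giving H' = 2.05146 (working shown to 5 dp, full precision carried).
The second survey: N=6, proportions 0.66667, 0.16667, 0.16667, giving H' = 0.86756.
Difference = |2.05146 − 0.86756| = 1.18390, i.e. 1.184 to 3 decimal places.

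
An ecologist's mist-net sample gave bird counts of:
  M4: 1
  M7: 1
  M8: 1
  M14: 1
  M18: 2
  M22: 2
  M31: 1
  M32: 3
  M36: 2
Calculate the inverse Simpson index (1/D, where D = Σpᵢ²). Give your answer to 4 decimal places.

Total N = 1+1+1+1+2+2+1+3+2 = 14, so the proportions are 0.07142857, 0.07142857, 0.07142857, 0.07142857, 0.14285714, 0.14285714, 0.07142857, 0.21428571, 0.14285714 (working shown to 8 dp, full precision carried).
D = 0.07142857² + 0.07142857² + 0.07142857² + 0.07142857² + 0.14285714² + 0.14285714² + 0.07142857² + 0.21428571² + 0.14285714² = 0.00510204 + 0.00510204 + 0.00510204 + 0.00510204 + 0.02040816 + 0.02040816 + 0.00510204 + 0.04591837 + 0.02040816 = 0.13265306.
So 1/D = 7.538462, i.e. 7.5385 to 4 decimal places.

7.5385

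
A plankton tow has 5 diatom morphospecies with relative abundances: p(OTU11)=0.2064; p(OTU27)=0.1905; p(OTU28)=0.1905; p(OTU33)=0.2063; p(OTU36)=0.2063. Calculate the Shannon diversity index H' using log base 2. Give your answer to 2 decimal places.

Each pᵢ log₂ pᵢ term (working shown to 4 dp, full precision carried): 0.2064×(-2.2765)=-0.4699, 0.1905×(-2.3921)=-0.4557, 0.1905×(-2.3921)=-0.4557, 0.2063×(-2.2772)=-0.4698, 0.2063×(-2.2772)=-0.4698.
Sum = -2.3208, so H' = 2.32.

2.32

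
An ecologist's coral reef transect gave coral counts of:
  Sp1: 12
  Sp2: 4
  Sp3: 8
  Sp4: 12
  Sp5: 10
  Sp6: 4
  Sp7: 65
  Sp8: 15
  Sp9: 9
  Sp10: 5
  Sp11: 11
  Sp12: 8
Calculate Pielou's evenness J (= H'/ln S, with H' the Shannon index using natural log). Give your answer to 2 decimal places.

Total N = 12+4+8+12+10+4+65+15+9+5+11+8 = 163, so the proportions are 0.0736, 0.0245, 0.0491, 0.0736, 0.0613, 0.0245, 0.3988, 0.092, 0.0552, 0.0307, 0.0675, 0.0491 (working shown to 4 dp, full precision carried).
H' = −Σ pᵢ ln pᵢ = −((-0.1921) + (-0.0910) + (-0.1479) + (-0.1921) + (-0.1712) + (-0.0910) + (-0.3666) + (-0.2195) + (-0.1599) + (-0.1069) + (-0.1819) + (-0.1479)) = 2.0681.
With S = 12 species, ln S = 2.4849, so J = 2.0681/2.4849 = 0.8323, i.e. 0.83 to 2 decimal places.

0.83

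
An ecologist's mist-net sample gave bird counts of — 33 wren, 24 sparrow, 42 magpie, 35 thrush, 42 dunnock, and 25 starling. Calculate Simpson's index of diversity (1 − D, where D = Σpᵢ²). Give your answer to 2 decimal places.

Total N = 33+24+42+35+42+25 = 201, so the proportions are 0.1642, 0.1194, 0.209, 0.1741, 0.209, 0.1244 (working shown to 4 dp, full precision carried).
D = 0.1642² + 0.1194² + 0.209² + 0.1741² + 0.209² + 0.1244² = 0.0270 + 0.0143 + 0.0437 + 0.0303 + 0.0437 + 0.0155 = 0.1743.
So 1 − D = 0.8257, i.e. 0.83 to 2 decimal places.

0.83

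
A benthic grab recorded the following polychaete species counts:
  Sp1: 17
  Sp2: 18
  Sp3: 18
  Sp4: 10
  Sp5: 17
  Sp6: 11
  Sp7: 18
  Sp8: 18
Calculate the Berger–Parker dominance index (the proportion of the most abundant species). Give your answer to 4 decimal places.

0.1417

Total N = 17+18+18+10+17+11+18+18 = 127, so the proportions are 0.133858, 0.141732, 0.141732, 0.07874, 0.133858, 0.086614, 0.141732, 0.141732 (working shown to 6 dp, full precision carried).
The largest proportion is 0.141732, i.e. d = 0.1417 to 4 decimal places.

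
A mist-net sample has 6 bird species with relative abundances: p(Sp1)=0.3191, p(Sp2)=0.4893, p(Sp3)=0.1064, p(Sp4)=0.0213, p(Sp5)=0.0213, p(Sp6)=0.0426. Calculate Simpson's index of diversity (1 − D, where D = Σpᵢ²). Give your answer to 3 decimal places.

0.645

D = 0.3191² + 0.4893² + 0.1064² + 0.0213² + 0.0213² + 0.0426² = 0.10182 + 0.23941 + 0.01132 + 0.00045 + 0.00045 + 0.00181 = 0.35528 (working shown to 5 dp, full precision carried).
So 1 − D = 0.64472, i.e. 0.645 to 3 decimal places.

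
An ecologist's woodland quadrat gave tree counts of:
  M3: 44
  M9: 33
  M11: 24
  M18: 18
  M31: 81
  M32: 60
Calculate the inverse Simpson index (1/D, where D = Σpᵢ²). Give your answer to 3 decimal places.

Total N = 44+33+24+18+81+60 = 260, so the proportions are 0.1692308, 0.1269231, 0.0923077, 0.0692308, 0.3115385, 0.2307692 (working shown to 7 dp, full precision carried).
D = 0.1692308² + 0.1269231² + 0.0923077² + 0.0692308² + 0.3115385² + 0.2307692² = 0.0286391 + 0.0161095 + 0.0085207 + 0.0047929 + 0.0970562 + 0.0532544 = 0.2083728.
So 1/D = 4.79909, i.e. 4.799 to 3 decimal places.

4.799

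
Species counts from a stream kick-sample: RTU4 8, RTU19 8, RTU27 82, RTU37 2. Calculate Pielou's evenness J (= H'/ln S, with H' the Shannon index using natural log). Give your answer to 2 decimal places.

0.47

Total N = 8+8+82+2 = 100, so the proportions are 0.08, 0.08, 0.82, 0.02 (working shown to 4 dp, full precision carried).
H' = −Σ pᵢ ln pᵢ = −((-0.2021) + (-0.2021) + (-0.1627) + (-0.0782)) = 0.6451.
With S = 4 species, ln S = 1.3863, so J = 0.6451/1.3863 = 0.4653, i.e. 0.47 to 2 decimal places.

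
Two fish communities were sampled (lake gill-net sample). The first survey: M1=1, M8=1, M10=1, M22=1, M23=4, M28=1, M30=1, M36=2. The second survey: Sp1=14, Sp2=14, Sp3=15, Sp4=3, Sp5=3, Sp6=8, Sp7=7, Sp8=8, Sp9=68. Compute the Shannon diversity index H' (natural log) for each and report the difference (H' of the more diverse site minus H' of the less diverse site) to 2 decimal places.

The first survey: N=12, proportions 0.0833, 0.0833, 0.0833, 0.0833, 0.3333, 0.0833, 0.0833, 0.1667, giving H' = 1.9073 (working shown to 4 dp, full precision carried).
The second survey: N=140, proportions 0.1, 0.1, 0.1071, 0.0214, 0.0214, 0.0571, 0.05, 0.0571, 0.4857, giving H' = 1.6922.
Difference = |1.9073 − 1.6922| = 0.2151, i.e. 0.22 to 2 decimal places.

0.22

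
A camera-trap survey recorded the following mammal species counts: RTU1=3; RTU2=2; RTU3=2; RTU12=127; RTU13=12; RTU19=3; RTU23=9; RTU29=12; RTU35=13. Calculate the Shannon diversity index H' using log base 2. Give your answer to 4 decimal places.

1.7029

Total N = 3+2+2+127+12+3+9+12+13 = 183, so the proportions are 0.016393, 0.010929, 0.010929, 0.693989, 0.065574, 0.016393, 0.04918, 0.065574, 0.071038 (working shown to 6 dp, full precision carried).
Each pᵢ log₂ pᵢ term: 0.016393×(-5.930737)=-0.097225, 0.010929×(-6.515700)=-0.071210, 0.010929×(-6.515700)=-0.071210, 0.693989×(-0.527015)=-0.365743, 0.065574×(-3.930737)=-0.257753, 0.016393×(-5.930737)=-0.097225, 0.04918×(-4.345775)=-0.213727, 0.065574×(-3.930737)=-0.257753, 0.071038×(-3.815260)=-0.271029.
Sum = -1.702875, so H' = 1.7029.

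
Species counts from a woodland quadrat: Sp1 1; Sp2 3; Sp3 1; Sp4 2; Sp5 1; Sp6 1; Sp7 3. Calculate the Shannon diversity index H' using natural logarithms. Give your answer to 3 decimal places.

1.820

Total N = 1+3+1+2+1+1+3 = 12, so the proportions are 0.08333, 0.25, 0.08333, 0.16667, 0.08333, 0.08333, 0.25 (working shown to 5 dp, full precision carried).
Each pᵢ ln pᵢ term: 0.08333×(-2.48491)=-0.20708, 0.25×(-1.38629)=-0.34657, 0.08333×(-2.48491)=-0.20708, 0.16667×(-1.79176)=-0.29863, 0.08333×(-2.48491)=-0.20708, 0.08333×(-2.48491)=-0.20708, 0.25×(-1.38629)=-0.34657.
Sum = -1.82008, so H' = 1.820.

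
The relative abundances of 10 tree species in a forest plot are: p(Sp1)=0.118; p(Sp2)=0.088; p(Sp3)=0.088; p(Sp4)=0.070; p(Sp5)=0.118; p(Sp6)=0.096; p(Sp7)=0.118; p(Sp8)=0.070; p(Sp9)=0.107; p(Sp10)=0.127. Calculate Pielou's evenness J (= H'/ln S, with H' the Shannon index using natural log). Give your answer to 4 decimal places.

0.9914

H' = −Σ pᵢ ln pᵢ = −((-0.252174) + (-0.213877) + (-0.213877) + (-0.186148) + (-0.252174) + (-0.224967) + (-0.252174) + (-0.186148) + (-0.239137) + (-0.262073)) = 2.282750 (working shown to 6 dp, full precision carried).
With S = 10 species, ln S = 2.302585, so J = 2.282750/2.302585 = 0.991386, i.e. 0.9914 to 4 decimal places.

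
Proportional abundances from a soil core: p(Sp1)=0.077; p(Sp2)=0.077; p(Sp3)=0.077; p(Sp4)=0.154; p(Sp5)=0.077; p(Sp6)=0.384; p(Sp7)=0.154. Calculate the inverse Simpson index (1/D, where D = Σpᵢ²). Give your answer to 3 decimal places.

4.574

D = 0.077² + 0.077² + 0.077² + 0.154² + 0.077² + 0.384² + 0.154² = 0.0059290 + 0.0059290 + 0.0059290 + 0.0237160 + 0.0059290 + 0.1474560 + 0.0237160 = 0.2186040 (working shown to 7 dp, full precision carried).
So 1/D = 4.57448, i.e. 4.574 to 3 decimal places.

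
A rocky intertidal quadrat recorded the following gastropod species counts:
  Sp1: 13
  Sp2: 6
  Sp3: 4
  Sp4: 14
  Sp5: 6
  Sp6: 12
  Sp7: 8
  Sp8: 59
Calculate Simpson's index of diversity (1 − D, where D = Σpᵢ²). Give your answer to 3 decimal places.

Total N = 13+6+4+14+6+12+8+59 = 122, so the proportions are 0.10656, 0.04918, 0.03279, 0.11475, 0.04918, 0.09836, 0.06557, 0.48361 (working shown to 5 dp, full precision carried).
D = 0.10656² + 0.04918² + 0.03279² + 0.11475² + 0.04918² + 0.09836² + 0.06557² + 0.48361² = 0.01135 + 0.00242 + 0.00107 + 0.01317 + 0.00242 + 0.00967 + 0.00430 + 0.23388 = 0.27829.
So 1 − D = 0.72171, i.e. 0.722 to 3 decimal places.

0.722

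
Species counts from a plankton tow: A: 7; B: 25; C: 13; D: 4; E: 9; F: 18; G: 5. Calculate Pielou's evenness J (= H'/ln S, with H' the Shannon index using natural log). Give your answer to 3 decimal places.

Total N = 7+25+13+4+9+18+5 = 81, so the proportions are 0.08642, 0.30864, 0.16049, 0.04938, 0.11111, 0.22222, 0.06173 (working shown to 5 dp, full precision carried).
H' = −Σ pᵢ ln pᵢ = −((-0.21160) + (-0.36283) + (-0.29362) + (-0.14855) + (-0.24414) + (-0.33424) + (-0.17191)) = 1.76690.
With S = 7 species, ln S = 1.94591, so J = 1.76690/1.94591 = 0.90801, i.e. 0.908 to 3 decimal places.

0.908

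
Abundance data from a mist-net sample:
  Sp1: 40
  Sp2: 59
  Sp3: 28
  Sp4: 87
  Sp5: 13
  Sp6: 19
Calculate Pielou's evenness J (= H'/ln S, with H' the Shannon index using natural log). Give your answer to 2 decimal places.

0.90

Total N = 40+59+28+87+13+19 = 246, so the proportions are 0.1626, 0.2398, 0.1138, 0.3537, 0.0528, 0.0772 (working shown to 4 dp, full precision carried).
H' = −Σ pᵢ ln pᵢ = −((-0.2954) + (-0.3424) + (-0.2473) + (-0.3676) + (-0.1554) + (-0.1978)) = 1.6059.
With S = 6 species, ln S = 1.7918, so J = 1.6059/1.7918 = 0.8963, i.e. 0.90 to 2 decimal places.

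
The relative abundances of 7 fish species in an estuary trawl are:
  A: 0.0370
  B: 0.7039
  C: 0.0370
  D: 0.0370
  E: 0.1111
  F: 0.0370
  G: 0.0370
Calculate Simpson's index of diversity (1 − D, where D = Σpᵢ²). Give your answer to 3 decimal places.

D = 0.037² + 0.7039² + 0.037² + 0.037² + 0.1111² + 0.037² + 0.037² = 0.00137 + 0.49548 + 0.00137 + 0.00137 + 0.01234 + 0.00137 + 0.00137 = 0.51466 (working shown to 5 dp, full precision carried).
So 1 − D = 0.48534, i.e. 0.485 to 3 decimal places.

0.485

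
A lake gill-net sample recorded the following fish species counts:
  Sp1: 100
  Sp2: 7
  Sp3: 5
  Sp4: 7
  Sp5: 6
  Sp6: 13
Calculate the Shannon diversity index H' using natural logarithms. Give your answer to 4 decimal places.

1.0149

Total N = 100+7+5+7+6+13 = 138, so the proportions are 0.724638, 0.050725, 0.036232, 0.050725, 0.043478, 0.094203 (working shown to 6 dp, full precision carried).
Each pᵢ ln pᵢ term: 0.724638×(-0.322083)=-0.233394, 0.050725×(-2.981344)=-0.151228, 0.036232×(-3.317816)=-0.120211, 0.050725×(-2.981344)=-0.151228, 0.043478×(-3.135494)=-0.136326, 0.094203×(-2.362304)=-0.222536.
Sum = -1.014921, so H' = 1.0149.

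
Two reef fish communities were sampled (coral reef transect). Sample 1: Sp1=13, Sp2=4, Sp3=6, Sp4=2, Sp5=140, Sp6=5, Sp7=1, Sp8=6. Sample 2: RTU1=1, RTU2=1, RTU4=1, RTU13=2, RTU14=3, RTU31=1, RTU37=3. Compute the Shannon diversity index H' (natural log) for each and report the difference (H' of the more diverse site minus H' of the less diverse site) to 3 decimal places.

0.947

Sample 1: N=177, proportions 0.07345, 0.0226, 0.0339, 0.0113, 0.79096, 0.02825, 0.00565, 0.0339, giving H' = 0.87302 (working shown to 5 dp, full precision carried).
Sample 2: N=12, proportions 0.08333, 0.08333, 0.08333, 0.16667, 0.25, 0.08333, 0.25, giving H' = 1.82008.
Difference = |0.87302 − 1.82008| = 0.94706, i.e. 0.947 to 3 decimal places.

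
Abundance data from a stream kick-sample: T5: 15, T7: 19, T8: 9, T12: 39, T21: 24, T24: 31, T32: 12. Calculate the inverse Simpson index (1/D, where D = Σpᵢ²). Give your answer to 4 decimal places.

Total N = 15+19+9+39+24+31+12 = 149, so the proportions are 0.10067114, 0.12751678, 0.06040268, 0.26174497, 0.16107383, 0.20805369, 0.08053691 (working shown to 8 dp, full precision carried).
D = 0.10067114² + 0.12751678² + 0.06040268² + 0.26174497² + 0.16107383² + 0.20805369² + 0.08053691² = 0.01013468 + 0.01626053 + 0.00364848 + 0.06851043 + 0.02594478 + 0.04328634 + 0.00648619 = 0.17427143.
So 1/D = 5.738175, i.e. 5.7382 to 4 decimal places.

5.7382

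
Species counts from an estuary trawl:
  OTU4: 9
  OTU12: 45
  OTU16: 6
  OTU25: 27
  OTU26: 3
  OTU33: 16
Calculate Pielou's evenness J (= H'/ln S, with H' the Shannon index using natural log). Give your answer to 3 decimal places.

0.821

Total N = 9+45+6+27+3+16 = 106, so the proportions are 0.08491, 0.42453, 0.0566, 0.25472, 0.0283, 0.15094 (working shown to 5 dp, full precision carried).
H' = −Σ pᵢ ln pᵢ = −((-0.20940) + (-0.36373) + (-0.16255) + (-0.34835) + (-0.10089) + (-0.28541)) = 1.47032.
With S = 6 species, ln S = 1.79176, so J = 1.47032/1.79176 = 0.82060, i.e. 0.821 to 3 decimal places.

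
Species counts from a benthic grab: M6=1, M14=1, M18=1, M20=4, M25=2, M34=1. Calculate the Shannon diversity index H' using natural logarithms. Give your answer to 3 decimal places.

Total N = 1+1+1+4+2+1 = 10, so the proportions are 0.1, 0.1, 0.1, 0.4, 0.2, 0.1 (working shown to 5 dp, full precision carried).
Each pᵢ ln pᵢ term: 0.1×(-2.30259)=-0.23026, 0.1×(-2.30259)=-0.23026, 0.1×(-2.30259)=-0.23026, 0.4×(-0.91629)=-0.36652, 0.2×(-1.60944)=-0.32189, 0.1×(-2.30259)=-0.23026.
Sum = -1.60944, so H' = 1.609.

1.609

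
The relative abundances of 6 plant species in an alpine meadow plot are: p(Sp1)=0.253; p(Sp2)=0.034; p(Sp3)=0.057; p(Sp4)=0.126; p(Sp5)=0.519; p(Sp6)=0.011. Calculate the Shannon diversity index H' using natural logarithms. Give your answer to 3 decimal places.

Each pᵢ ln pᵢ term (working shown to 5 dp, full precision carried): 0.253×(-1.37437)=-0.34771, 0.034×(-3.38139)=-0.11497, 0.057×(-2.86470)=-0.16329, 0.126×(-2.07147)=-0.26101, 0.519×(-0.65585)=-0.34039, 0.011×(-4.50986)=-0.04961.
Sum = -1.27697, so H' = 1.277.

1.277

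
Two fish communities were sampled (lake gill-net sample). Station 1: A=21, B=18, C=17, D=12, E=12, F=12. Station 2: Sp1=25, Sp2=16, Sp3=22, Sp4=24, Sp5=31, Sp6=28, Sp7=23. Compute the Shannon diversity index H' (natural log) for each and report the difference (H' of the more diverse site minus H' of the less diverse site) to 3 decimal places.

Station 1: N=92, proportions 0.228261, 0.195652, 0.184783, 0.130435, 0.130435, 0.130435, giving H' = 1.765452 (working shown to 6 dp, full precision carried).
Station 2: N=169, proportions 0.147929, 0.094675, 0.130178, 0.142012, 0.183432, 0.16568, 0.136095, giving H' = 1.928826.
Difference = |1.765452 − 1.928826| = 0.163374, i.e. 0.163 to 3 decimal places.

0.163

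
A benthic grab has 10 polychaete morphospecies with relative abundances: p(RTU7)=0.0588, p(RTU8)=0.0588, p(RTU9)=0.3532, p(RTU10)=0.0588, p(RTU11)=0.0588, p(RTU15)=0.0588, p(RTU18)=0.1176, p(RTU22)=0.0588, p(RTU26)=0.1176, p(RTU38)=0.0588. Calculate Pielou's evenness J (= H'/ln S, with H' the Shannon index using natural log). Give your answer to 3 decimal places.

H' = −Σ pᵢ ln pᵢ = −((-0.16662) + (-0.16662) + (-0.36758) + (-0.16662) + (-0.16662) + (-0.16662) + (-0.25172) + (-0.16662) + (-0.25172) + (-0.16662)) = 2.03734 (working shown to 5 dp, full precision carried).
With S = 10 species, ln S = 2.30259, so J = 2.03734/2.30259 = 0.88480, i.e. 0.885 to 3 decimal places.

0.885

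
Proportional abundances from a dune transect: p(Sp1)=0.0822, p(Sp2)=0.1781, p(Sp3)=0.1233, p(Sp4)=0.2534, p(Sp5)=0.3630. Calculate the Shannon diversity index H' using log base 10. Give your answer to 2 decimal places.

Each pᵢ log₁₀ pᵢ term (working shown to 4 dp, full precision carried): 0.0822×(-1.0851)=-0.0892, 0.1781×(-0.7493)=-0.1335, 0.1233×(-0.9090)=-0.1121, 0.2534×(-0.5962)=-0.1511, 0.363×(-0.4401)=-0.1598.
Sum = -0.6456, so H' = 0.65.

0.65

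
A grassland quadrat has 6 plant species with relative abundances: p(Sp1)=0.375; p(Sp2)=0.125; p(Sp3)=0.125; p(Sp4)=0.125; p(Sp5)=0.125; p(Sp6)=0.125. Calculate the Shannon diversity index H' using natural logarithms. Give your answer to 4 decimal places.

Each pᵢ ln pᵢ term (working shown to 6 dp, full precision carried): 0.375×(-0.980829)=-0.367811, 0.125×(-2.079442)=-0.259930, 0.125×(-2.079442)=-0.259930, 0.125×(-2.079442)=-0.259930, 0.125×(-2.079442)=-0.259930, 0.125×(-2.079442)=-0.259930.
Sum = -1.667462, so H' = 1.6675.

1.6675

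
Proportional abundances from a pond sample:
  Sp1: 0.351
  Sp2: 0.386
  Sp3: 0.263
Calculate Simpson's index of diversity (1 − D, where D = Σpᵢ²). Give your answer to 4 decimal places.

D = 0.351² + 0.386² + 0.263² = 0.123201 + 0.148996 + 0.069169 = 0.341366 (working shown to 6 dp, full precision carried).
So 1 − D = 0.658634, i.e. 0.6586 to 4 decimal places.

0.6586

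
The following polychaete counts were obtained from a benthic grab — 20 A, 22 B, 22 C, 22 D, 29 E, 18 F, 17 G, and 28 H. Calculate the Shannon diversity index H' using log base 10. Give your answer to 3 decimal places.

Total N = 20+22+22+22+29+18+17+28 = 178, so the proportions are 0.11236, 0.1236, 0.1236, 0.1236, 0.16292, 0.10112, 0.09551, 0.1573 (working shown to 5 dp, full precision carried).
Each pᵢ log₁₀ pᵢ term: 0.11236×(-0.94939)=-0.10667, 0.1236×(-0.90800)=-0.11222, 0.1236×(-0.90800)=-0.11222, 0.1236×(-0.90800)=-0.11222, 0.16292×(-0.78802)=-0.12839, 0.10112×(-0.99515)=-0.10063, 0.09551×(-1.01997)=-0.09741, 0.1573×(-0.80326)=-0.12636.
Sum = -0.89613, so H' = 0.896.

0.896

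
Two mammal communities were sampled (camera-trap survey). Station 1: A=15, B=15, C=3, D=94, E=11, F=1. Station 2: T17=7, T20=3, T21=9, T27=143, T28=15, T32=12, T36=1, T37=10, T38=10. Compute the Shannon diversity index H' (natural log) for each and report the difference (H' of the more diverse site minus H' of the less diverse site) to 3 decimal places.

0.174

Station 1: N=139, proportions 0.10791, 0.10791, 0.02158, 0.67626, 0.07914, 0.00719, giving H' = 1.06409 (working shown to 5 dp, full precision carried).
Station 2: N=210, proportions 0.03333, 0.01429, 0.04286, 0.68095, 0.07143, 0.05714, 0.00476, 0.04762, 0.04762, giving H' = 1.23820.
Difference = |1.06409 − 1.23820| = 0.17411, i.e. 0.174 to 3 decimal places.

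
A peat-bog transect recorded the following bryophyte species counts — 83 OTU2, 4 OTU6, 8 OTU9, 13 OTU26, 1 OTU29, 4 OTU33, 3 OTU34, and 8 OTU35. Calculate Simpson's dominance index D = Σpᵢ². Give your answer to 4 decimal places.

0.4701

Total N = 83+4+8+13+1+4+3+8 = 124, so the proportions are 0.669355, 0.032258, 0.064516, 0.104839, 0.008065, 0.032258, 0.024194, 0.064516 (working shown to 6 dp, full precision carried).
D = 0.669355² + 0.032258² + 0.064516² + 0.104839² + 0.008065² + 0.032258² + 0.024194² + 0.064516² = 0.448036 + 0.001041 + 0.004162 + 0.010991 + 0.000065 + 0.001041 + 0.000585 + 0.004162 = 0.470083.
To 4 decimal places, D = 0.4701.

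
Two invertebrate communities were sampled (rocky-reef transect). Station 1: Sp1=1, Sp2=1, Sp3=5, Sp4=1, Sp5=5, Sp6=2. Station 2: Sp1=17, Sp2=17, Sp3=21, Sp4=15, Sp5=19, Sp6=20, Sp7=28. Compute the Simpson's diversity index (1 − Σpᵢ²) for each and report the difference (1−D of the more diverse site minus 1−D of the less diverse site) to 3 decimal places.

0.105

Station 1: N=15, proportions 0.066667, 0.066667, 0.333333, 0.066667, 0.333333, 0.133333, giving 1−D = 0.746667 (working shown to 6 dp, full precision carried).
Station 2: N=137, proportions 0.124088, 0.124088, 0.153285, 0.109489, 0.138686, 0.145985, 0.20438, giving 1−D = 0.851404.
Difference = |0.746667 − 0.851404| = 0.104737, i.e. 0.105 to 3 decimal places.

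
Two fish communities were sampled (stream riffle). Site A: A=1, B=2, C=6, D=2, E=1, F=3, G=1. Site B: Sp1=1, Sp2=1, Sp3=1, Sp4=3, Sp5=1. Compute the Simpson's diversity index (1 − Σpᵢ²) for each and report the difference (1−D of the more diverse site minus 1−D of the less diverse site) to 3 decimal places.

0.047

Site A: N=16, proportions 0.0625, 0.125, 0.375, 0.125, 0.0625, 0.1875, 0.0625, giving 1−D = 0.78125 (working shown to 5 dp, full precision carried).
Site B: N=7, proportions 0.14286, 0.14286, 0.14286, 0.42857, 0.14286, giving 1−D = 0.73469.
Difference = |0.78125 − 0.73469| = 0.04656, i.e. 0.047 to 3 decimal places.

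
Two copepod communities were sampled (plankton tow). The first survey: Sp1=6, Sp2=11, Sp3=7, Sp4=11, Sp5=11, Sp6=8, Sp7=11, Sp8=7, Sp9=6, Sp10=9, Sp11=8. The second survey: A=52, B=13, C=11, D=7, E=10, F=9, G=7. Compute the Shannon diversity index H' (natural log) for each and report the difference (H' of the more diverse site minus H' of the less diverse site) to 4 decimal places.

0.7560

The first survey: N=95, proportions 0.063158, 0.115789, 0.073684, 0.115789, 0.115789, 0.084211, 0.115789, 0.073684, 0.063158, 0.094737, 0.084211, giving H' = 2.371800 (working shown to 6 dp, full precision carried).
The second survey: N=109, proportions 0.477064, 0.119266, 0.100917, 0.06422, 0.091743, 0.082569, 0.06422, giving H' = 1.615848.
Difference = |2.371800 − 1.615848| = 0.755952, i.e. 0.7560 to 4 decimal places.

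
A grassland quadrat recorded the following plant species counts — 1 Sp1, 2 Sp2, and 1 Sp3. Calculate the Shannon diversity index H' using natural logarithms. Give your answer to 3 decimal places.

1.040

Total N = 1+2+1 = 4, so the proportions are 0.25, 0.5, 0.25 (working shown to 5 dp, full precision carried).
Each pᵢ ln pᵢ term: 0.25×(-1.38629)=-0.34657, 0.5×(-0.69315)=-0.34657, 0.25×(-1.38629)=-0.34657.
Sum = -1.03972, so H' = 1.040.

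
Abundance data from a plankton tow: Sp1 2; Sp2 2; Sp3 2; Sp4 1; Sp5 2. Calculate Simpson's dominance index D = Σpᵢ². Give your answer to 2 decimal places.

0.21

Total N = 2+2+2+1+2 = 9, so the proportions are 0.2222, 0.2222, 0.2222, 0.1111, 0.2222 (working shown to 4 dp, full precision carried).
D = 0.2222² + 0.2222² + 0.2222² + 0.1111² + 0.2222² = 0.0494 + 0.0494 + 0.0494 + 0.0123 + 0.0494 = 0.2099.
To 2 decimal places, D = 0.21.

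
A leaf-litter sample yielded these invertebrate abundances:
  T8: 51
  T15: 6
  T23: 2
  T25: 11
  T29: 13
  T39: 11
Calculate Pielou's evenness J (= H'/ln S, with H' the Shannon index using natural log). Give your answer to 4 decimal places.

Total N = 51+6+2+11+13+11 = 94, so the proportions are 0.542553, 0.06383, 0.021277, 0.117021, 0.138298, 0.117021 (working shown to 6 dp, full precision carried).
H' = −Σ pᵢ ln pᵢ = −((-0.331755) + (-0.175630) + (-0.081918) + (-0.251057) + (-0.273601) + (-0.251057)) = 1.365018.
With S = 6 species, ln S = 1.791759, so J = 1.365018/1.791759 = 0.761831, i.e. 0.7618 to 4 decimal places.

0.7618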